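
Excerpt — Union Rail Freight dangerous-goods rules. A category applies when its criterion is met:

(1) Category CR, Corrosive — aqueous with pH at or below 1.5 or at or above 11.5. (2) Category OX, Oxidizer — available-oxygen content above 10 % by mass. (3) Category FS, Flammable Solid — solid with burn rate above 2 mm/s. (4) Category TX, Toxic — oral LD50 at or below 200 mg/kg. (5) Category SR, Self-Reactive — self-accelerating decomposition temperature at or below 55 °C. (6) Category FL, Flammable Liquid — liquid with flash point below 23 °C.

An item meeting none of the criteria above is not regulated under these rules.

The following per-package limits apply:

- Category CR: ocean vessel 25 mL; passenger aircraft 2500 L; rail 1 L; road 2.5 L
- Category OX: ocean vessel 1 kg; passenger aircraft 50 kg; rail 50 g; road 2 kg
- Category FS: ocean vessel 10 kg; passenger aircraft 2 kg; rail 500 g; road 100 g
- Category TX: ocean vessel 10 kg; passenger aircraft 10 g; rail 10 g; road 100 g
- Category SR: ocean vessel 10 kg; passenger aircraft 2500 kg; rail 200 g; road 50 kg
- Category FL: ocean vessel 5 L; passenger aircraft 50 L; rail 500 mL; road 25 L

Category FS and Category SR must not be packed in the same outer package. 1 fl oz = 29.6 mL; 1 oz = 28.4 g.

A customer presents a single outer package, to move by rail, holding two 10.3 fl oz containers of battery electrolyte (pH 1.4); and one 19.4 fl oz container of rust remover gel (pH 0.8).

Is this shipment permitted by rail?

No

The battery electrolyte has pH 1.4, which is ≤ 1.5, so it is Category CR (Corrosive).
With pH 0.8 (≤ 1.5), the rust remover gel falls in Category CR.
Total Category CR: (two 10.3 fl oz containers = 609.76 mL) + (one 19.4 fl oz container = 574.24 mL) = 1.184 L.
1.184 L exceeds the rail limit of 1 L for Category CR.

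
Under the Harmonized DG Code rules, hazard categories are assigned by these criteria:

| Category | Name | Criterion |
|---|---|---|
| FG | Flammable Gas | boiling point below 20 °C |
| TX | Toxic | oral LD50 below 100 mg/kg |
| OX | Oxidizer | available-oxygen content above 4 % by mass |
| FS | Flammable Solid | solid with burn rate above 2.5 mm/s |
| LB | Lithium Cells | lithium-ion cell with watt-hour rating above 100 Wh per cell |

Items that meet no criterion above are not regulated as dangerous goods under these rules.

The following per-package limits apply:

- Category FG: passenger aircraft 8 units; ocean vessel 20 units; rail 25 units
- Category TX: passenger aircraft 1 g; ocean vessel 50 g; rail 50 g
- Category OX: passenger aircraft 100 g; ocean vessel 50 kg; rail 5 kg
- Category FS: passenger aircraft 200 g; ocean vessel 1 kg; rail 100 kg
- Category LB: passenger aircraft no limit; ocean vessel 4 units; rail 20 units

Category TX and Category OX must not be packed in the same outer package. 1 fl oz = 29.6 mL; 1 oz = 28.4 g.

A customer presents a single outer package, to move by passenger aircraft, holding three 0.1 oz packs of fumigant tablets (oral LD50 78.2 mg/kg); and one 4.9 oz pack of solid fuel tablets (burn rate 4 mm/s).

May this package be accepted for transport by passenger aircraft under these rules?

Oral LD50 78.2 mg/kg meets the Category TX criterion (Toxic), so the fumigant tablets are Category TX.
With burn rate 4 mm/s (> 2.5 mm/s), the solid fuel tablets fall in Category FS.
Category TX quantity: three 0.1 oz packs = 8.52 g.
That exceeds the Category TX passenger aircraft limit of 1 g.
Category FS quantity: one 4.9 oz pack = 139.16 g.
139.16 g ≤ 200 g (passenger aircraft limit, Category FS) — within limit.
The segregation rule (Category TX with Category OX) does not apply to Category TX with Category FS.

No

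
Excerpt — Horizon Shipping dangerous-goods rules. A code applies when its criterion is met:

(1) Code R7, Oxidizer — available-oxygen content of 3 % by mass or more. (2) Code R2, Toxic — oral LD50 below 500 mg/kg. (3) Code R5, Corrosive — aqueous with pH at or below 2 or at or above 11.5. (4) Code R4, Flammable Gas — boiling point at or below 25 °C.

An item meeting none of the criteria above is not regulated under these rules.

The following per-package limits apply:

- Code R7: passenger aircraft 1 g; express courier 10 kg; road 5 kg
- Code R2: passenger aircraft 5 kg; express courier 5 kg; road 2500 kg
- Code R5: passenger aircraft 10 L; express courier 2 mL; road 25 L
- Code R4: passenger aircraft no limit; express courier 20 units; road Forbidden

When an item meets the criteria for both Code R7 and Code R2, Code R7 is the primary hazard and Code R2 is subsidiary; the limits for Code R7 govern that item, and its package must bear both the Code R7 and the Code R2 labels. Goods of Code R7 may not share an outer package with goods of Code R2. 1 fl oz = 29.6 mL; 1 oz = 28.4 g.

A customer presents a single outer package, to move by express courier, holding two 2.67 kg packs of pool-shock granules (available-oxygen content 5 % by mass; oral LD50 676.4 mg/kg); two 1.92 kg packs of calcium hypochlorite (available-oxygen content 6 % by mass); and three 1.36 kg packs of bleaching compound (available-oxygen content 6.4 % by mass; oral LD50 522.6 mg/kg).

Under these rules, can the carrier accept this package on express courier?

The pool-shock granules have available-oxygen content 5 % by mass, which is ≥ 3 % by mass, so they are Code R7 (Oxidizer).
Available-oxygen content 6 % by mass meets the Code R7 criterion (Oxidizer), so the calcium hypochlorite is Code R7.
Bleaching compound: available-oxygen content 6.4 % by mass ≥ 3 % by mass → Code R7 (Oxidizer).
Total Code R7: (two 2.67 kg packs = 5.34 kg) + (two 1.92 kg packs = 3.84 kg) + (three 1.36 kg packs = 4.08 kg) = 13.26 kg.
13.26 kg > 10 kg (express courier limit, Code R7) — over the limit.

No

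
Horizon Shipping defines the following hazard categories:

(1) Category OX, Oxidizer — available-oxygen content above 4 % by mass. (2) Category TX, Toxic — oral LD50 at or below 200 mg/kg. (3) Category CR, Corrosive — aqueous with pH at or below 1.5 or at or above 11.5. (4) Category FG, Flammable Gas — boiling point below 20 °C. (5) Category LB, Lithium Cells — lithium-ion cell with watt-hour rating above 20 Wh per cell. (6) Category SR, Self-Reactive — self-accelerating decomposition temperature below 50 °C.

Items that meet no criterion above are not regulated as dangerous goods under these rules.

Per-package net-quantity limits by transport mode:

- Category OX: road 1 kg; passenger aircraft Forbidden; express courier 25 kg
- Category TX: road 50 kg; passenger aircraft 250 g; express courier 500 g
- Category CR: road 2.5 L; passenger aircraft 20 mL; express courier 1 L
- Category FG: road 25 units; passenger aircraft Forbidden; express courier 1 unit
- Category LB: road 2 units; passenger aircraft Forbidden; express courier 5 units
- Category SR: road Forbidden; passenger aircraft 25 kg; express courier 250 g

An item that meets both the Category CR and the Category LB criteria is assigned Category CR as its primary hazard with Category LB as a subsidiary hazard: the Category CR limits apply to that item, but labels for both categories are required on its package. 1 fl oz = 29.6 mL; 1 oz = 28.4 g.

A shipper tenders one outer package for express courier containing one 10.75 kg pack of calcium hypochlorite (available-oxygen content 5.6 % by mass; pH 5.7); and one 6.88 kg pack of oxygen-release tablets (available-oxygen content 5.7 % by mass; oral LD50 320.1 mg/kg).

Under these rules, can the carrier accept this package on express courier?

Available-oxygen content 5.6 % by mass meets the Category OX criterion (Oxidizer), so the calcium hypochlorite is Category OX.
The oxygen-release tablets have available-oxygen content 5.7 % by mass, which is > 4 % by mass, so they are Category OX (Oxidizer).
Total Category OX: 10.75 kg + 6.88 kg = 17.63 kg.
17.63 kg ≤ 25 kg (express courier limit, Category OX) — within limit.

Yes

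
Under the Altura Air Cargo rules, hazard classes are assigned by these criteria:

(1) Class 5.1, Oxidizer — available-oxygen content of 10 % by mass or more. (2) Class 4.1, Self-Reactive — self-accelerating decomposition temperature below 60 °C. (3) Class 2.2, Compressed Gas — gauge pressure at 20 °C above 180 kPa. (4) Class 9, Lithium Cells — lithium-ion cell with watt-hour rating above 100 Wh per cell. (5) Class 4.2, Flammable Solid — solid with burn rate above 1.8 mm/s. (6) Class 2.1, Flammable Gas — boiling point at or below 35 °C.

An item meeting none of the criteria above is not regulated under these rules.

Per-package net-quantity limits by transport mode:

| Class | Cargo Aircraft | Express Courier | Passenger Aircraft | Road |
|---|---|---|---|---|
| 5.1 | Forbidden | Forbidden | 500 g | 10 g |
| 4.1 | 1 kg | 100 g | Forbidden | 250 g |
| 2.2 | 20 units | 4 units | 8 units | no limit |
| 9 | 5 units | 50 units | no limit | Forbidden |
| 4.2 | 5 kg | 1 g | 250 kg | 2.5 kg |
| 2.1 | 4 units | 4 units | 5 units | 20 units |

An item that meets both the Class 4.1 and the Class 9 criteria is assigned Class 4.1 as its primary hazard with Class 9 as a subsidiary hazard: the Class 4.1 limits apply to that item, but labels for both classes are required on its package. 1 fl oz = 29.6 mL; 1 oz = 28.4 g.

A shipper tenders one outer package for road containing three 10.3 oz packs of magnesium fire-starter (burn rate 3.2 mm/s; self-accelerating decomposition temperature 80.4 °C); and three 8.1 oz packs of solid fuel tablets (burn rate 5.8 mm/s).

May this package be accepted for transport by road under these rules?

Yes

Burn rate 3.2 mm/s meets the Class 4.2 criterion (Flammable Solid), so the magnesium fire-starter is Class 4.2.
With burn rate 5.8 mm/s (> 1.8 mm/s), the solid fuel tablets fall in Class 4.2.
Total Class 4.2: (three 10.3 oz packs = 877.56 g) + (three 8.1 oz packs = 690.12 g) = 1567.68 g.
1567.68 g is within the road limit of 2.5 kg for Class 4.2.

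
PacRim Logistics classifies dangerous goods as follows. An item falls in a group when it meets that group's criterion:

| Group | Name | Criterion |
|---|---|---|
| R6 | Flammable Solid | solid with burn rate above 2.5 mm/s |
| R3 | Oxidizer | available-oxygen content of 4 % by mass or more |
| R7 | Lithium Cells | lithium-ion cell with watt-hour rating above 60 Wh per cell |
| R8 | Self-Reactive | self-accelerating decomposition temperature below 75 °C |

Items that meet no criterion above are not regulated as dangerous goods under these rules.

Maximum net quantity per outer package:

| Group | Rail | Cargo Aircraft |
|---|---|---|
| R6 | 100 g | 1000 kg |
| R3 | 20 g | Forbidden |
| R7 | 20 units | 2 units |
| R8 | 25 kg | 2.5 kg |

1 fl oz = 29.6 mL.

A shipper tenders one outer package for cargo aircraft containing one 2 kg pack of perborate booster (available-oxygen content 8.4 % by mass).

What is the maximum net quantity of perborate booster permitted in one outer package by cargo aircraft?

With available-oxygen content 8.4 % by mass (≥ 4 % by mass), the perborate booster falls in Group R3.
The cargo aircraft limit for Group R3 is Forbidden.

Forbidden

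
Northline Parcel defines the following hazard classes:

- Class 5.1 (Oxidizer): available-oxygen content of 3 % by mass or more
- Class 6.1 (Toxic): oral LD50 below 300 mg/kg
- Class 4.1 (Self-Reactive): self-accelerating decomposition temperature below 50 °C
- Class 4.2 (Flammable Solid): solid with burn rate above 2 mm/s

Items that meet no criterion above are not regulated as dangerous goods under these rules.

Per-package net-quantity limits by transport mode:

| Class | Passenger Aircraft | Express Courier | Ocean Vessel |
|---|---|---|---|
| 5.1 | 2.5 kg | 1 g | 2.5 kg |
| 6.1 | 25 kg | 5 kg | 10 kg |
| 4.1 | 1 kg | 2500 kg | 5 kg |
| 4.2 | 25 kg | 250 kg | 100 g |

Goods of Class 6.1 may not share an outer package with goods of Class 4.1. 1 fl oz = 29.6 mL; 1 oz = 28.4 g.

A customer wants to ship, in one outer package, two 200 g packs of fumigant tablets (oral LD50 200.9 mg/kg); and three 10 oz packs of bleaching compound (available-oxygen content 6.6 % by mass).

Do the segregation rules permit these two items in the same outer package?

Yes

With oral LD50 200.9 mg/kg (< 300 mg/kg), the fumigant tablets fall in Class 6.1.
Available-oxygen content 6.6 % by mass meets the Class 5.1 criterion (Oxidizer), so the bleaching compound is Class 5.1.
No segregation rule bars Class 6.1 with Class 5.1.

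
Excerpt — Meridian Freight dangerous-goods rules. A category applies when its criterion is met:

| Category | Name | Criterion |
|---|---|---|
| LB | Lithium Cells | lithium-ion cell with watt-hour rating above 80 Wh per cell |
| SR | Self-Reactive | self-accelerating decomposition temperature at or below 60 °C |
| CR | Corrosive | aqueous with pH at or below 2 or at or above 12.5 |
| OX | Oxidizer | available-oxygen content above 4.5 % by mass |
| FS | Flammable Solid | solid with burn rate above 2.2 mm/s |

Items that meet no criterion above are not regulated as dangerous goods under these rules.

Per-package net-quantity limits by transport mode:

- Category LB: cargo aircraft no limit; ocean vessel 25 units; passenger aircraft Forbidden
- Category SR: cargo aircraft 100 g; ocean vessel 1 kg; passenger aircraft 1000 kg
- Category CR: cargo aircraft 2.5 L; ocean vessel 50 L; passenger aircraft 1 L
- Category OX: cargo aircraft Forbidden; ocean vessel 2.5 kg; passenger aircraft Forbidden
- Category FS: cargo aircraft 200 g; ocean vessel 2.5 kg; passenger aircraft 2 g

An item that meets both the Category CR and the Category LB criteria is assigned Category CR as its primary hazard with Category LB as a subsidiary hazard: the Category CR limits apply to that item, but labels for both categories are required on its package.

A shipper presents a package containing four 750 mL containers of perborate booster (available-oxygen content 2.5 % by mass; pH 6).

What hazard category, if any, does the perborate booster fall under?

pH 6 is between 2 and 12.5, so Category CR does not apply.
available-oxygen content 2.5 % by mass is not above 4.5 % by mass, so Category OX does not apply.
No criterion is met, so the item is not regulated.

Not regulated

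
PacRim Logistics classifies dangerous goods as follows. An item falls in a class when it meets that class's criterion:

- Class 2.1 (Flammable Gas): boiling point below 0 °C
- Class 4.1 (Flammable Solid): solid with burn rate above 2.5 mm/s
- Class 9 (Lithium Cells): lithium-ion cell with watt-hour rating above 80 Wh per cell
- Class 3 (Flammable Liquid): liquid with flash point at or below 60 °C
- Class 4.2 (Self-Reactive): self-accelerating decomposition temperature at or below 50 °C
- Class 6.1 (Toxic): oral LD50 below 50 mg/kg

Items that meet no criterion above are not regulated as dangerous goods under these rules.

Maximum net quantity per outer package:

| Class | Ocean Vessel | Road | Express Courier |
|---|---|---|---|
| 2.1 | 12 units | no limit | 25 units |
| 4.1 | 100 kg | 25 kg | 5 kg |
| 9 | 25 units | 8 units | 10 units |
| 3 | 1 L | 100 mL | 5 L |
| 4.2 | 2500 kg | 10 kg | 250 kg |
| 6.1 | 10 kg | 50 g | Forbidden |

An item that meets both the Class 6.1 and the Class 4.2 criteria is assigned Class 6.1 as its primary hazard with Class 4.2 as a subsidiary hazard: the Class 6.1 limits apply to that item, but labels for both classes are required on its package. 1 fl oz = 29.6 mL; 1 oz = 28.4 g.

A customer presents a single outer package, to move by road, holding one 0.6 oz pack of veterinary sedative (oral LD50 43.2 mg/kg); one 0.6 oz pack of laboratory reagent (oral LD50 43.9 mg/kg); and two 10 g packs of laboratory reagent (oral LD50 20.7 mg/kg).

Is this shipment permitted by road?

Veterinary sedative: oral LD50 43.2 mg/kg < 50 mg/kg → Class 6.1 (Toxic).
Laboratory reagent: oral LD50 43.9 mg/kg < 50 mg/kg → Class 6.1 (Toxic).
The laboratory reagent has oral LD50 20.7 mg/kg, which is < 50 mg/kg, so it is Class 6.1 (Toxic).
Total Class 6.1: (one 0.6 oz pack = 17.04 g) + (one 0.6 oz pack = 17.04 g) + (two 10 g packs = 20 g) = 54.08 g.
54.08 g exceeds the road limit of 50 g for Class 6.1.

No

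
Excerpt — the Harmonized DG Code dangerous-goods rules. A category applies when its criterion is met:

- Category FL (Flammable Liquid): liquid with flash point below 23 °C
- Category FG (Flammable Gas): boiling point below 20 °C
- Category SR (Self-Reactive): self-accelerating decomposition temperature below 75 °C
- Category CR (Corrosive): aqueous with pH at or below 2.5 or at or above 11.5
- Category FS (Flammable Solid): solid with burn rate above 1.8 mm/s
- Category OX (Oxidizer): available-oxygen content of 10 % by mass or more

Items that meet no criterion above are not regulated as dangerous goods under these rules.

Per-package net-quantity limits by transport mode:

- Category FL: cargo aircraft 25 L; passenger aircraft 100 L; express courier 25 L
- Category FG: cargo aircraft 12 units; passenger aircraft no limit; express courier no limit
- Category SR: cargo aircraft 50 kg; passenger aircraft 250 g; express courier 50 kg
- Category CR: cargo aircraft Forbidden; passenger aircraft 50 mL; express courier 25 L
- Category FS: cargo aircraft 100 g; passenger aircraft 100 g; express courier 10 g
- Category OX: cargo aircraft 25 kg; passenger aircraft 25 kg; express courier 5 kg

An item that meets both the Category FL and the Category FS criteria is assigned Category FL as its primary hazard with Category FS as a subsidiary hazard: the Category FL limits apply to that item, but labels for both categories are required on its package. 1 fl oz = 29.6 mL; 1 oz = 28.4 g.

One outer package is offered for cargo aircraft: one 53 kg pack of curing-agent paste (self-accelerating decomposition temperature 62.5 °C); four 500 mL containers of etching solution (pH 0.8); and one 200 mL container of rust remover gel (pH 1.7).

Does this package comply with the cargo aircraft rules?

No

Curing-agent paste: self-accelerating decomposition temperature 62.5 °C < 75 °C → Category SR (Self-Reactive).
pH 0.8 meets the Category CR criterion (Corrosive), so the etching solution is Category CR.
pH 1.7 meets the Category CR criterion (Corrosive), so the rust remover gel is Category CR.
Total Category CR: (four 500 mL containers = 2 L) + 200 mL = 2.2 L.
By cargo aircraft, Category CR is Forbidden regardless of quantity.
Category SR quantity: 53 kg.
53 kg > 50 kg (cargo aircraft limit, Category SR) — over the limit.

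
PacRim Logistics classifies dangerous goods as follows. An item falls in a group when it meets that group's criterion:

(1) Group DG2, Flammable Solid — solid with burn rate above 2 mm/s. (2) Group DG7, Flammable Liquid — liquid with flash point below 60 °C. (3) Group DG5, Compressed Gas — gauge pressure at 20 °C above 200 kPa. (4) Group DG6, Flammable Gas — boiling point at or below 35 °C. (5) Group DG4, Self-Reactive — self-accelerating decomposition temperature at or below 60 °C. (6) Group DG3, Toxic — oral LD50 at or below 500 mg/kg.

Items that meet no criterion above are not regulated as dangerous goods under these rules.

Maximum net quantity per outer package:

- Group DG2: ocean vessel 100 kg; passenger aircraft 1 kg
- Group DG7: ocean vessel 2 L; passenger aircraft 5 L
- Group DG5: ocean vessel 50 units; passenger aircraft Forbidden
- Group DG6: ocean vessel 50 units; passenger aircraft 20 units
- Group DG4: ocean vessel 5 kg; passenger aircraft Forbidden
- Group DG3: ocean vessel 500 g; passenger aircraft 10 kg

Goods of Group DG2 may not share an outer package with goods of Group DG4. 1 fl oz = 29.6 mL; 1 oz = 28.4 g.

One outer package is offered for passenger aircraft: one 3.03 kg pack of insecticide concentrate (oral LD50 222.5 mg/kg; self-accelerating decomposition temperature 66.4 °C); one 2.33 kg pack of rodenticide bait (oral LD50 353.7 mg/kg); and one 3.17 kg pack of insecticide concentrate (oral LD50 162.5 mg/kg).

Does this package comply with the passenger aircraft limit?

Yes

Insecticide concentrate: oral LD50 222.5 mg/kg ≤ 500 mg/kg → Group DG3 (Toxic).
With oral LD50 353.7 mg/kg (≤ 500 mg/kg), the rodenticide bait falls in Group DG3.
The insecticide concentrate has oral LD50 162.5 mg/kg, which is ≤ 500 mg/kg, so it is Group DG3 (Toxic).
Group DG3 net quantity: 3.03 kg + 2.33 kg + 3.17 kg = 8.53 kg.
That is within the Group DG3 passenger aircraft limit of 10 kg.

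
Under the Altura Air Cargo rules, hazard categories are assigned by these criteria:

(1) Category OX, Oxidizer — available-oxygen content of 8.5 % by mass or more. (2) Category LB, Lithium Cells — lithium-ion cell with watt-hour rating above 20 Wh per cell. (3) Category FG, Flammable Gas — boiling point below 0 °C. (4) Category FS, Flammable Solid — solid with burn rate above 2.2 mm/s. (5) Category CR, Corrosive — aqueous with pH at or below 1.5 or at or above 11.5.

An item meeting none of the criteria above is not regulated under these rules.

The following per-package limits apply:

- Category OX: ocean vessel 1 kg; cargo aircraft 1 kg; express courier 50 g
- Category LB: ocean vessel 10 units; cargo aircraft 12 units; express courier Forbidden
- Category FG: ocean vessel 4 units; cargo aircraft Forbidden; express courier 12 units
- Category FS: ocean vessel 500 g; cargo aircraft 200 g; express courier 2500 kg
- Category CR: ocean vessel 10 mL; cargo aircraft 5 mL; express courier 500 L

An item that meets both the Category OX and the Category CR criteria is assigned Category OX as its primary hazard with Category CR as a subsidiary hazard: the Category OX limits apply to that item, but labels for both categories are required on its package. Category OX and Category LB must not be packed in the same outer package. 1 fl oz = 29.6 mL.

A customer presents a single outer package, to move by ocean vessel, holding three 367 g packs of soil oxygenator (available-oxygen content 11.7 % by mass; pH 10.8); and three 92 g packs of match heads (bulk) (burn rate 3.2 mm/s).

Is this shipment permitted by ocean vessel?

With available-oxygen content 11.7 % by mass (≥ 8.5 % by mass), the soil oxygenator falls in Category OX.
Match heads (bulk): burn rate 3.2 mm/s > 2.2 mm/s → Category FS (Flammable Solid).
Category OX quantity: three 367 g packs = 1.101 kg.
1.101 kg exceeds the ocean vessel limit of 1 kg for Category OX.
Category FS quantity: three 92 g packs = 276 g.
276 g is within the ocean vessel limit of 500 g for Category FS.
The segregation rule (Category OX with Category LB) does not apply to Category OX with Category FS.

No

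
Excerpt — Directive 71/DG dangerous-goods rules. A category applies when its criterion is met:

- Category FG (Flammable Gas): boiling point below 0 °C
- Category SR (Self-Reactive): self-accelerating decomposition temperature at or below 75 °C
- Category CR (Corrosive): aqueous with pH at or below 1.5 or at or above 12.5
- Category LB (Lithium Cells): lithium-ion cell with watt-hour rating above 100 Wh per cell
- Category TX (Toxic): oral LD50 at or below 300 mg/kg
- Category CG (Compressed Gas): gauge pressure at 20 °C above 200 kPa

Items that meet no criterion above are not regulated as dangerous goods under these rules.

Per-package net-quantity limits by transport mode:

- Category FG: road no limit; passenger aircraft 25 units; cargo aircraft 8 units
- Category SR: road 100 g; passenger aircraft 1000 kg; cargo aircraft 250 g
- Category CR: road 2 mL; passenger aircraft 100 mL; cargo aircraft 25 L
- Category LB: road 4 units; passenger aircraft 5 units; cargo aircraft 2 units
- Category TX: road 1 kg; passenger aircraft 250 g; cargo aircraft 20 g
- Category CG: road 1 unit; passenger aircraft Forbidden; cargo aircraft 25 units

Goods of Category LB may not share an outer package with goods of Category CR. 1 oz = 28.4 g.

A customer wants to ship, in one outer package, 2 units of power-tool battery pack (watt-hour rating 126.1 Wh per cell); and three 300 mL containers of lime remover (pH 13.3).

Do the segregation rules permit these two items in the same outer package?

Watt-hour rating 126.1 Wh per cell meets the Category LB criterion (Lithium Cells), so the power-tool battery pack is Category LB.
Lime remover: pH 13.3 ≥ 12.5 → Category CR (Corrosive).
Category LB and Category CR may not share an outer package.

No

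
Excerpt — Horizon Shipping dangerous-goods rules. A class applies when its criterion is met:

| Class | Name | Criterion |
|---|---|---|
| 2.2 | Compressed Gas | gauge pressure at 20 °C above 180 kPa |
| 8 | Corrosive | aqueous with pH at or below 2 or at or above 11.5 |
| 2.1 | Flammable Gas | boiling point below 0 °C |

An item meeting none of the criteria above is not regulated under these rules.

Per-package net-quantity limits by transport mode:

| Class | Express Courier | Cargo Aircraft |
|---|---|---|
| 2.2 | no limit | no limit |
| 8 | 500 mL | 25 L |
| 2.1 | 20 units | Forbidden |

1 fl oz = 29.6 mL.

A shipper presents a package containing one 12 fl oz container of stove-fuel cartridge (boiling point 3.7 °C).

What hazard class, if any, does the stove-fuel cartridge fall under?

Not regulated

boiling point 3.7 °C is not below 0 °C, so Class 2.1 does not apply.
No criterion is met, so the item is not regulated.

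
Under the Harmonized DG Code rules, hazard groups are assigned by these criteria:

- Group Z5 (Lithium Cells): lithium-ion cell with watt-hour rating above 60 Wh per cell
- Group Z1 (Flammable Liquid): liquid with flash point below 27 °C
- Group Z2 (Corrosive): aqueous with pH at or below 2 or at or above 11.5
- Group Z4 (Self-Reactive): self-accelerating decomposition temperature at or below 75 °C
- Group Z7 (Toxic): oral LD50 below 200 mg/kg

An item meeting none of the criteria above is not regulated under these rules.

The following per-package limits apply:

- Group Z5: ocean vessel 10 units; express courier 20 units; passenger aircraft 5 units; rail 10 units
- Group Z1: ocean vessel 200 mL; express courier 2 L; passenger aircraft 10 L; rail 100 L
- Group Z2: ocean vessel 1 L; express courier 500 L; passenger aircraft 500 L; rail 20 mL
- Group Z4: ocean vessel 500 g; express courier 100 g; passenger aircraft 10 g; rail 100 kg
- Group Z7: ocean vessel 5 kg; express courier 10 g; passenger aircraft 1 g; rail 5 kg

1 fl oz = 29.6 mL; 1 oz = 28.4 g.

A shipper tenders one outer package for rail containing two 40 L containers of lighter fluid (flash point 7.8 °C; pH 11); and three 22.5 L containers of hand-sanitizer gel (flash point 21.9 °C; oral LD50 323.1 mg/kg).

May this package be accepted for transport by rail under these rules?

No

Flash point 7.8 °C meets the Group Z1 criterion (Flammable Liquid), so the lighter fluid is Group Z1.
Hand-sanitizer gel: flash point 21.9 °C < 27 °C → Group Z1 (Flammable Liquid).
Total Group Z1: (two 40 L containers = 80 L) + (three 22.5 L containers = 67.5 L) = 147.5 L.
That exceeds the Group Z1 rail limit of 100 L.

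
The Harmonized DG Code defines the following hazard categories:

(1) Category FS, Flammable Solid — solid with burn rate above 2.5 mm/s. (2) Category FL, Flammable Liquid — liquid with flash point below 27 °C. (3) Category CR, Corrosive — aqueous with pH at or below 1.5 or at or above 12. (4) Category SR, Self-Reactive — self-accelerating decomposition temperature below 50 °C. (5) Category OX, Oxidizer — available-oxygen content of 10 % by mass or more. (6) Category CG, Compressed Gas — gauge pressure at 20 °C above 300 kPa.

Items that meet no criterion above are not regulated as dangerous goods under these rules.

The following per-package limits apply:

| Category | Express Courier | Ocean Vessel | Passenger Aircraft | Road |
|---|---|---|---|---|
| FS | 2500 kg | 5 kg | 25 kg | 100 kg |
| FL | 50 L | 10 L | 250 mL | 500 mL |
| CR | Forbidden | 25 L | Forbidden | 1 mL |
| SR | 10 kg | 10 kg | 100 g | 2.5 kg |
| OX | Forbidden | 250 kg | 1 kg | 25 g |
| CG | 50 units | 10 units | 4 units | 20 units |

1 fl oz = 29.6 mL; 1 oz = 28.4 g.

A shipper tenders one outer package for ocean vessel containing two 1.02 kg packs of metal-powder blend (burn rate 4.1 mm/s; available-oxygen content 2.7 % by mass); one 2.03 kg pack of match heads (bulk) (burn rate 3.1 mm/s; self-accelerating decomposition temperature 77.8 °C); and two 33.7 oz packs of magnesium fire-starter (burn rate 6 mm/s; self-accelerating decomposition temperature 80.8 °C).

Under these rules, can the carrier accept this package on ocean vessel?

No

The metal-powder blend has burn rate 4.1 mm/s, which is > 2.5 mm/s, so it is Category FS (Flammable Solid).
Burn rate 3.1 mm/s meets the Category FS criterion (Flammable Solid), so the match heads (bulk) are Category FS.
The magnesium fire-starter has burn rate 6 mm/s, which is > 2.5 mm/s, so it is Category FS (Flammable Solid).
Total Category FS: (two 1.02 kg packs = 2.04 kg) + 2.03 kg + (two 33.7 oz packs = 1914.16 g) = 5984.16 g.
5984.16 g exceeds the ocean vessel limit of 5 kg for Category FS.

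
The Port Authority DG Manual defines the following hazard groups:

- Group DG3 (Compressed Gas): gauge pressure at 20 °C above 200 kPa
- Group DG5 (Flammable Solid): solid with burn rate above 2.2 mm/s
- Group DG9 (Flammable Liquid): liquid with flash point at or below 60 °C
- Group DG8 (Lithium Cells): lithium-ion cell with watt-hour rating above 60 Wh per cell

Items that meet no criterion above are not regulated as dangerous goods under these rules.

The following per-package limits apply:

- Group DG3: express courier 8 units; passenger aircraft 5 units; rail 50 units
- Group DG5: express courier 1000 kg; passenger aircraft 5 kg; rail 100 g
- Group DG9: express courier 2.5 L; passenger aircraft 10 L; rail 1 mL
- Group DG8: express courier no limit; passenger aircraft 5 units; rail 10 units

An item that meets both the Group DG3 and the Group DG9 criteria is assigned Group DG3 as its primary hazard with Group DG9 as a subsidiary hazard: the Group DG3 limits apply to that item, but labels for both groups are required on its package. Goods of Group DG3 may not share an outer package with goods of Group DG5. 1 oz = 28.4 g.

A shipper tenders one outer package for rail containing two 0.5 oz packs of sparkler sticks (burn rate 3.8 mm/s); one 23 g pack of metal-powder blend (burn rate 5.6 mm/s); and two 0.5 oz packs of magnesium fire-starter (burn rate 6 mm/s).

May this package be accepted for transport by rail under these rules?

Yes

Burn rate 3.8 mm/s meets the Group DG5 criterion (Flammable Solid), so the sparkler sticks are Group DG5.
With burn rate 5.6 mm/s (> 2.2 mm/s), the metal-powder blend falls in Group DG5.
Burn rate 6 mm/s meets the Group DG5 criterion (Flammable Solid), so the magnesium fire-starter is Group DG5.
Total Group DG5: (two 0.5 oz packs = 28.4 g) + 23 g + (two 0.5 oz packs = 28.4 g) = 79.8 g.
That is within the Group DG5 rail limit of 100 g.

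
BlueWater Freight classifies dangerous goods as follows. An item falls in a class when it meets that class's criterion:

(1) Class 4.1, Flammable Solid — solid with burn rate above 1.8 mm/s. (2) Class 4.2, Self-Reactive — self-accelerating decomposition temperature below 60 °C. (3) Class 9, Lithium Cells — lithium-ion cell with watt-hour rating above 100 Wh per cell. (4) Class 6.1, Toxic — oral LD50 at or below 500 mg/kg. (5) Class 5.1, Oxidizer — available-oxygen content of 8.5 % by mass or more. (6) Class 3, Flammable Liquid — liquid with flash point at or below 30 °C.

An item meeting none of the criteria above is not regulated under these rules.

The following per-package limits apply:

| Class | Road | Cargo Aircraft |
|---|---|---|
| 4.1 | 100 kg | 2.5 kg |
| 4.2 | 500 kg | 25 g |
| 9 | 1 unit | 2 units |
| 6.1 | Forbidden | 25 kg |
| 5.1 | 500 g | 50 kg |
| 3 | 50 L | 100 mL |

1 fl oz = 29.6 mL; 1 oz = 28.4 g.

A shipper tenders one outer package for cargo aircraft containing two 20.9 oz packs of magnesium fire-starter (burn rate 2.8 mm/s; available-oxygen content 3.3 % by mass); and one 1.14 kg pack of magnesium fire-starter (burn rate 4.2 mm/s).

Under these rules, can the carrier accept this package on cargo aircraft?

With burn rate 2.8 mm/s (> 1.8 mm/s), the magnesium fire-starter falls in Class 4.1.
The magnesium fire-starter has burn rate 4.2 mm/s, which is > 1.8 mm/s, so it is Class 4.1 (Flammable Solid).
Total Class 4.1: (two 20.9 oz packs = 1187.12 g) + 1.14 kg = 2327.12 g.
That is within the Class 4.1 cargo aircraft limit of 2.5 kg.

Yes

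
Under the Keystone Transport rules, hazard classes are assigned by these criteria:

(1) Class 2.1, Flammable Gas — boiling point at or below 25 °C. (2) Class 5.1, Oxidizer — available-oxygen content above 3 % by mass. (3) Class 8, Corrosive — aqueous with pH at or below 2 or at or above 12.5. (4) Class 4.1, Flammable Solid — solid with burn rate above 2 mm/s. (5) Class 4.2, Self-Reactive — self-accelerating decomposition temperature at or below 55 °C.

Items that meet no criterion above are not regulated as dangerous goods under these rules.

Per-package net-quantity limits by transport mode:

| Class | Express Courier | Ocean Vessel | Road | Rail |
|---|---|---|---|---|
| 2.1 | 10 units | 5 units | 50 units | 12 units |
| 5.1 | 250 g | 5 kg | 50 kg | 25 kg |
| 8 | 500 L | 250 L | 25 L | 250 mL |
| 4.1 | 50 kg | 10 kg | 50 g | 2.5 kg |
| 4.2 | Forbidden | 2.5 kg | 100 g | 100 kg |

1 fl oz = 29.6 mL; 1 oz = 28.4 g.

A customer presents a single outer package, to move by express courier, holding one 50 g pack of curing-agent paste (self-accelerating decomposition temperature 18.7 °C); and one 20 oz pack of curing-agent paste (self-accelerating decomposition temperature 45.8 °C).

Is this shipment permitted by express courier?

Curing-agent paste: self-accelerating decomposition temperature 18.7 °C ≤ 55 °C → Class 4.2 (Self-Reactive).
Curing-agent paste: self-accelerating decomposition temperature 45.8 °C ≤ 55 °C → Class 4.2 (Self-Reactive).
Total Class 4.2: 50 g + (one 20 oz pack = 568 g) = 618 g.
Class 4.2 is Forbidden by express courier.

No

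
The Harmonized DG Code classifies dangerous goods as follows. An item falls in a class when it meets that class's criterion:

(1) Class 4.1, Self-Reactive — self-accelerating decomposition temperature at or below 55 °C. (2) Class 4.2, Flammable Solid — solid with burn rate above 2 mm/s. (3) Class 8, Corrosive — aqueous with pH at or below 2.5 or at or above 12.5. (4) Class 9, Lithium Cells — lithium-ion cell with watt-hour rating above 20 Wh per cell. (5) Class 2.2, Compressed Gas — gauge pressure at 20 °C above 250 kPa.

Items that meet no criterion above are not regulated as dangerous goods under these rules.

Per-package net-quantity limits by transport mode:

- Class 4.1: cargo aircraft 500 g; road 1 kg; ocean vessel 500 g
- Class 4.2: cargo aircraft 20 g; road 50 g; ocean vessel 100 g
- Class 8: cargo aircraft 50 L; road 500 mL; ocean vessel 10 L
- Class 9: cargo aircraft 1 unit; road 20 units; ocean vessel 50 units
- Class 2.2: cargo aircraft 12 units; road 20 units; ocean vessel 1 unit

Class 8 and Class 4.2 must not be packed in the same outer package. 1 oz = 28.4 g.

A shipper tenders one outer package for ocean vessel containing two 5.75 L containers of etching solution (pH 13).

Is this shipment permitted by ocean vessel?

The etching solution has pH 13, which is ≥ 12.5, so it is Class 8 (Corrosive).
Class 8 quantity: two 5.75 L containers = 11.5 L.
11.5 L > 10 L (ocean vessel limit, Class 8) — over the limit.

No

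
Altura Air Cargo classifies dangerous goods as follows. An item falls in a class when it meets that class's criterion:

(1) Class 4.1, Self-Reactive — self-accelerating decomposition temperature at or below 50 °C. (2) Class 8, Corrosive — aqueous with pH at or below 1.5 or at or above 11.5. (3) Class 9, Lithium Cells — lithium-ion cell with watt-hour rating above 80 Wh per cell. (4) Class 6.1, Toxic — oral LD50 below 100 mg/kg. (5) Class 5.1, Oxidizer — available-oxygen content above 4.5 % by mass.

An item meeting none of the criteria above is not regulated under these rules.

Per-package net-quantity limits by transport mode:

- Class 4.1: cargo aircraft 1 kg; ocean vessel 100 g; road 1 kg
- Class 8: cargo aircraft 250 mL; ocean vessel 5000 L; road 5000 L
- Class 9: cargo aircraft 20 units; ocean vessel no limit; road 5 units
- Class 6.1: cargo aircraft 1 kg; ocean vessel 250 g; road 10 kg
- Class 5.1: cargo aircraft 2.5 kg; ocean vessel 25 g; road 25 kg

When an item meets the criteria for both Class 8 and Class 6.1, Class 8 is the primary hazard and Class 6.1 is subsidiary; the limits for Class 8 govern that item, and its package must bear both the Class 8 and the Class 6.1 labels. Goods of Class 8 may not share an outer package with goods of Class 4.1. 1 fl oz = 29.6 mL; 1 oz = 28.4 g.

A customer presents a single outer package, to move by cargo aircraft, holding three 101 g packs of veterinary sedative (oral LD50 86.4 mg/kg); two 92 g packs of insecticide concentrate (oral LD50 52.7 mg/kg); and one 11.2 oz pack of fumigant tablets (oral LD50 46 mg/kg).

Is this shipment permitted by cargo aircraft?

The veterinary sedative has oral LD50 86.4 mg/kg, which is < 100 mg/kg, so it is Class 6.1 (Toxic).
Insecticide concentrate: oral LD50 52.7 mg/kg < 100 mg/kg → Class 6.1 (Toxic).
The fumigant tablets have oral LD50 46 mg/kg, which is < 100 mg/kg, so they are Class 6.1 (Toxic).
Total Class 6.1: (three 101 g packs = 303 g) + (two 92 g packs = 184 g) + (one 11.2 oz pack = 318.08 g) = 805.08 g.
805.08 g ≤ 1 kg (cargo aircraft limit, Class 6.1) — within limit.

Yes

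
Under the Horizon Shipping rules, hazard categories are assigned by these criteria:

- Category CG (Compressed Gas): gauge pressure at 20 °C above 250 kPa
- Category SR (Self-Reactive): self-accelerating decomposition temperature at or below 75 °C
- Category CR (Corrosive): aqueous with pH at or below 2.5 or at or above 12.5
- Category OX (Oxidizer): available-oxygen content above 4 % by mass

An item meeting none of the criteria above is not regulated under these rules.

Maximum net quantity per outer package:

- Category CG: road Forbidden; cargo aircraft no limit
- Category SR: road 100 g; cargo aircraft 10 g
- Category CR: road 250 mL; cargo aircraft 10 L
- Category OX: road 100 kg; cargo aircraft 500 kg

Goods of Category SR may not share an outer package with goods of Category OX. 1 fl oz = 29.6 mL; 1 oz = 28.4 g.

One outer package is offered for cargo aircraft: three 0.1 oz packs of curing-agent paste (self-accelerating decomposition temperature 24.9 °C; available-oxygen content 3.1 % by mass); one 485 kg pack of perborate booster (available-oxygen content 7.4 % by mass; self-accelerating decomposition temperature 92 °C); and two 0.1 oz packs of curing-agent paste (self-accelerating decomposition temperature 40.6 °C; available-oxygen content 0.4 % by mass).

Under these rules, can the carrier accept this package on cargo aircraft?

No

The curing-agent paste has self-accelerating decomposition temperature 24.9 °C, which is ≤ 75 °C, so it is Category SR (Self-Reactive).
With available-oxygen content 7.4 % by mass (> 4 % by mass), the perborate booster falls in Category OX.
Curing-agent paste: self-accelerating decomposition temperature 40.6 °C ≤ 75 °C → Category SR (Self-Reactive).
Category SR net quantity: (three 0.1 oz packs = 8.52 g) + (two 0.1 oz packs = 5.68 g) = 14.2 g.
That exceeds the Category SR cargo aircraft limit of 10 g.
Category OX quantity: 485 kg.
485 kg is within the cargo aircraft limit of 500 kg for Category OX.
Category SR and Category OX may not share an outer package.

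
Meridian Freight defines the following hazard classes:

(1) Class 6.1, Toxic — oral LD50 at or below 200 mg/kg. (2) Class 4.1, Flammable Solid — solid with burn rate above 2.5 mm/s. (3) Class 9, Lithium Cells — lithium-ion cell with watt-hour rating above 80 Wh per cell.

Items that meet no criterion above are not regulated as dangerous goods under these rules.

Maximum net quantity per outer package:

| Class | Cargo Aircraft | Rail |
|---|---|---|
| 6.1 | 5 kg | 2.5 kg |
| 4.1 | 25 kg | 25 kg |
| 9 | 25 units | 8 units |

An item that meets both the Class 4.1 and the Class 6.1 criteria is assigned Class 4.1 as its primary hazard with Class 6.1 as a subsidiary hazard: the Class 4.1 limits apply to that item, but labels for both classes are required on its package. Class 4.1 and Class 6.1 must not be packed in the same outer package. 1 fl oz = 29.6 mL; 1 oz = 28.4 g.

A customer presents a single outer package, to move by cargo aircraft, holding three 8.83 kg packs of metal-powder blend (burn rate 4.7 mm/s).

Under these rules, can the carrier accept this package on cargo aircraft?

The metal-powder blend has burn rate 4.7 mm/s, which is > 2.5 mm/s, so it is Class 4.1 (Flammable Solid).
Class 4.1 quantity: three 8.83 kg packs = 26.49 kg.
26.49 kg exceeds the cargo aircraft limit of 25 kg for Class 4.1.

No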